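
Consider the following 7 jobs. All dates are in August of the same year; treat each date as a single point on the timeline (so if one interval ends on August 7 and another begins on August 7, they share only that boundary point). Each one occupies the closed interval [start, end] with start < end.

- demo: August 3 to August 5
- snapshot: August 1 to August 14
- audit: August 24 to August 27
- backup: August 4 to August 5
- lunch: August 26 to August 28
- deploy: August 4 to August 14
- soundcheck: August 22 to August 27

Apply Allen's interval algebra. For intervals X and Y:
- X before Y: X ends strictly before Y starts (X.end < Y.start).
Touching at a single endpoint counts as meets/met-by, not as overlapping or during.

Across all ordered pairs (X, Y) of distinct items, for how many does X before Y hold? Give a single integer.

Checking all 42 ordered pairs for relation 'before'; matching pairs in alphabetical order:
(backup, audit): backup before audit ✓
(backup, lunch): backup before lunch ✓
(backup, soundcheck): backup before soundcheck ✓
(demo, audit): demo before audit ✓
(demo, lunch): demo before lunch ✓
(demo, soundcheck): demo before soundcheck ✓
(deploy, audit): deploy before audit ✓
(deploy, lunch): deploy before lunch ✓
(deploy, soundcheck): deploy before soundcheck ✓
(snapshot, audit): snapshot before audit ✓
(snapshot, lunch): snapshot before lunch ✓
(snapshot, soundcheck): snapshot before soundcheck ✓
Count: 12.

12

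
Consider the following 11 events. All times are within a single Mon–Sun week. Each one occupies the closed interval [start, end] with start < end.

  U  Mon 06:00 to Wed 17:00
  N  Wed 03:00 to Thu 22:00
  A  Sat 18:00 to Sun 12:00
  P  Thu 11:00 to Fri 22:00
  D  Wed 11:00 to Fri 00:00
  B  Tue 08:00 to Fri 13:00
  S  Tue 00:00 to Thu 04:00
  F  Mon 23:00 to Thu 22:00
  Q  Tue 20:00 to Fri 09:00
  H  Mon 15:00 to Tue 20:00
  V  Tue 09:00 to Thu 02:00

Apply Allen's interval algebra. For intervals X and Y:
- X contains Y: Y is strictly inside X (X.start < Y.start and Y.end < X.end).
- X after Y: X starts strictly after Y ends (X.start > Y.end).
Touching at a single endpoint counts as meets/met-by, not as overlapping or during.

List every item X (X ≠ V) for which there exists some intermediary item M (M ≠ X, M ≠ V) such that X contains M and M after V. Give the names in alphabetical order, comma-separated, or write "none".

Target V = [Tue 09:00, Thu 02:00].
Intermediaries M with M after V: A, P.
Via A — items with X contains A: none.
Via P — items with X contains P: none.
Union: none.

none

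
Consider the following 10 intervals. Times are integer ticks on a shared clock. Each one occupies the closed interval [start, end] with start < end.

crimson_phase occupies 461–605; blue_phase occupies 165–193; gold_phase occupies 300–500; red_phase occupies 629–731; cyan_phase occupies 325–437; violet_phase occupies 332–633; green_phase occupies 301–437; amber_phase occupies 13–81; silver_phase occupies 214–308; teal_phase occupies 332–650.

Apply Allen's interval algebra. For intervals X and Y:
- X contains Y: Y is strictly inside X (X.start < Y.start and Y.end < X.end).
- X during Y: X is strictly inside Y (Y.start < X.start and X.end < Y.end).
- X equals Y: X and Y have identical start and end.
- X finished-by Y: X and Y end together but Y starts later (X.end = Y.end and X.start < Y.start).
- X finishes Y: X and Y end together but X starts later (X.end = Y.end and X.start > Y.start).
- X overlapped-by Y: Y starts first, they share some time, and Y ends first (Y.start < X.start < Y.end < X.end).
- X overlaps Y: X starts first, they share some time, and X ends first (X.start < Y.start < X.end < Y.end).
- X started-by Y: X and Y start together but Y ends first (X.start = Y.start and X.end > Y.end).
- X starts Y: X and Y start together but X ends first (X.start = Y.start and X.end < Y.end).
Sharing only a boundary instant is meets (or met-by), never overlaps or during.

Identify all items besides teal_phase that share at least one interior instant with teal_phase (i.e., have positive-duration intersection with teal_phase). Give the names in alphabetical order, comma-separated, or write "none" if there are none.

Target teal_phase = [332, 650].
amber_phase [13, 81] → before → no.
blue_phase [165, 193] → before → no.
crimson_phase [461, 605] → during → yes.
cyan_phase [325, 437] → overlaps → yes.
gold_phase [300, 500] → overlaps → yes.
green_phase [301, 437] → overlaps → yes.
red_phase [629, 731] → overlapped-by → yes.
silver_phase [214, 308] → before → no.
violet_phase [332, 633] → starts → yes.
Result: crimson_phase, cyan_phase, gold_phase, green_phase, red_phase, violet_phase.

crimson_phase, cyan_phase, gold_phase, green_phase, red_phase, violet_phase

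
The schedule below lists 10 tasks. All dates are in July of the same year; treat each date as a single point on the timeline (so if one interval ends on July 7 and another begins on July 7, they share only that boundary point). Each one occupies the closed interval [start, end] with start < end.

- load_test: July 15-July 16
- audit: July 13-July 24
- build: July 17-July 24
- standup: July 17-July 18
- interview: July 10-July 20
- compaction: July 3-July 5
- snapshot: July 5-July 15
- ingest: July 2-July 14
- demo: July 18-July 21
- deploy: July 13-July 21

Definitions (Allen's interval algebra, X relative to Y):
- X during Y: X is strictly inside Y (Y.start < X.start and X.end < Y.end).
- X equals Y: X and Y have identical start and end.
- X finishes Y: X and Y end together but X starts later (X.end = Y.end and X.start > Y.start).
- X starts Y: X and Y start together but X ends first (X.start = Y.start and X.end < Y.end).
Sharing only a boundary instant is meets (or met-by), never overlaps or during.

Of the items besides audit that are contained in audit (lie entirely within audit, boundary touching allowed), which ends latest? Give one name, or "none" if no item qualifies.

Target audit = [July 13, July 24].
build [July 17, July 24] → finishes → candidate.
compaction [July 3, July 5] → before → excluded.
demo [July 18, July 21] → during → candidate.
deploy [July 13, July 21] → starts → candidate.
ingest [July 2, July 14] → overlaps → excluded.
interview [July 10, July 20] → overlaps → excluded.
load_test [July 15, July 16] → during → candidate.
snapshot [July 5, July 15] → overlaps → excluded.
standup [July 17, July 18] → during → candidate.
Among candidates, latest end is July 24 → build.

build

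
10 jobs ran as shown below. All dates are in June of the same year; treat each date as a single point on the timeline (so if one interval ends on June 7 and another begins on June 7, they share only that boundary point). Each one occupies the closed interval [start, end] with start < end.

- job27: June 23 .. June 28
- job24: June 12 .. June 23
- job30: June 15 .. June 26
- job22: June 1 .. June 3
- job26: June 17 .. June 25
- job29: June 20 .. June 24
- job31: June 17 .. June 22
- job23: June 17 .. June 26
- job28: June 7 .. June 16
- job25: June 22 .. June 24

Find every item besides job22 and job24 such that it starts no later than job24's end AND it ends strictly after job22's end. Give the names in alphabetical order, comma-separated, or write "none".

Conditions: its start is no later than job24's end (X.start <= June 23) AND its end is strictly after job22's end (X.end > June 3).
job23: start June 17 <= June 23? ✓; end June 26 > June 3? ✓ → yes.
job25: start June 22 <= June 23? ✓; end June 24 > June 3? ✓ → yes.
job26: start June 17 <= June 23? ✓; end June 25 > June 3? ✓ → yes.
job27: start June 23 <= June 23? ✓; end June 28 > June 3? ✓ → yes.
job28: start June 7 <= June 23? ✓; end June 16 > June 3? ✓ → yes.
job29: start June 20 <= June 23? ✓; end June 24 > June 3? ✓ → yes.
job30: start June 15 <= June 23? ✓; end June 26 > June 3? ✓ → yes.
job31: start June 17 <= June 23? ✓; end June 22 > June 3? ✓ → yes.
Result: job23, job25, job26, job27, job28, job29, job30, job31.

job23, job25, job26, job27, job28, job29, job30, job31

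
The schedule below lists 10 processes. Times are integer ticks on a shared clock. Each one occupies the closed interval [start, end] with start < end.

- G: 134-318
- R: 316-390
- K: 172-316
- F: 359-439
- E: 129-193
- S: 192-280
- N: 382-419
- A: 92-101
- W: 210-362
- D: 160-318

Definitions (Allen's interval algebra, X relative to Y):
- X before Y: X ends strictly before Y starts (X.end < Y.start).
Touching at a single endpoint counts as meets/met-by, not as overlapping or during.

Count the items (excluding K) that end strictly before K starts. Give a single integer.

1

Target K = [172, 316].
A [92, 101] → before → counts.
D [160, 318] → contains → no.
E [129, 193] → overlaps → no.
F [359, 439] → after → no.
G [134, 318] → contains → no.
N [382, 419] → after → no.
R [316, 390] → met-by → no.
S [192, 280] → during → no.
W [210, 362] → overlapped-by → no.
Total: 1.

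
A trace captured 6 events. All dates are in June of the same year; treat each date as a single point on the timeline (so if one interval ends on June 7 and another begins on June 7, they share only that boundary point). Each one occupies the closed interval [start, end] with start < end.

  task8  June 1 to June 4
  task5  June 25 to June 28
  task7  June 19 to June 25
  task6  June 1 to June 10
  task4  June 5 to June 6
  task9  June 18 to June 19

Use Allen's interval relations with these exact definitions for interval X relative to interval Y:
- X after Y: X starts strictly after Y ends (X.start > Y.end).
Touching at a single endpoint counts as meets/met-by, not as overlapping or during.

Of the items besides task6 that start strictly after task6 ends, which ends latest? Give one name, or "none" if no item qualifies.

task5

Target task6 = [June 1, June 10].
task4 [June 5, June 6] → during → excluded.
task5 [June 25, June 28] → after → candidate.
task7 [June 19, June 25] → after → candidate.
task8 [June 1, June 4] → starts → excluded.
task9 [June 18, June 19] → after → candidate.
Among candidates, latest end is June 28 → task5.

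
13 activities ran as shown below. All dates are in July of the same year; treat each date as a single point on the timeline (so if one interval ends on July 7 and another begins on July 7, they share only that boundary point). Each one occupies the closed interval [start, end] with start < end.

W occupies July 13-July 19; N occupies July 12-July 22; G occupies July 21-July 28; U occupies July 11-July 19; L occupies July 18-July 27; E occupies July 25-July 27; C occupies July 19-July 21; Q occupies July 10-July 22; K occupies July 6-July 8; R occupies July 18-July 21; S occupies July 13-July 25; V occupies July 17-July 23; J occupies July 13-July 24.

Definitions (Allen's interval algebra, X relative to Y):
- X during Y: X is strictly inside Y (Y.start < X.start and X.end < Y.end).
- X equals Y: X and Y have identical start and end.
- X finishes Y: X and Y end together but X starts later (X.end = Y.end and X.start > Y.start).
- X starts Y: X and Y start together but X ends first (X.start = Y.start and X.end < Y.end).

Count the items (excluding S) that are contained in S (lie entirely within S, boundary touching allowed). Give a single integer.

5

Target S = [July 13, July 25].
C [July 19, July 21] → during → counts.
E [July 25, July 27] → met-by → no.
G [July 21, July 28] → overlapped-by → no.
J [July 13, July 24] → starts → counts.
K [July 6, July 8] → before → no.
L [July 18, July 27] → overlapped-by → no.
N [July 12, July 22] → overlaps → no.
Q [July 10, July 22] → overlaps → no.
R [July 18, July 21] → during → counts.
U [July 11, July 19] → overlaps → no.
V [July 17, July 23] → during → counts.
W [July 13, July 19] → starts → counts.
Total: 5.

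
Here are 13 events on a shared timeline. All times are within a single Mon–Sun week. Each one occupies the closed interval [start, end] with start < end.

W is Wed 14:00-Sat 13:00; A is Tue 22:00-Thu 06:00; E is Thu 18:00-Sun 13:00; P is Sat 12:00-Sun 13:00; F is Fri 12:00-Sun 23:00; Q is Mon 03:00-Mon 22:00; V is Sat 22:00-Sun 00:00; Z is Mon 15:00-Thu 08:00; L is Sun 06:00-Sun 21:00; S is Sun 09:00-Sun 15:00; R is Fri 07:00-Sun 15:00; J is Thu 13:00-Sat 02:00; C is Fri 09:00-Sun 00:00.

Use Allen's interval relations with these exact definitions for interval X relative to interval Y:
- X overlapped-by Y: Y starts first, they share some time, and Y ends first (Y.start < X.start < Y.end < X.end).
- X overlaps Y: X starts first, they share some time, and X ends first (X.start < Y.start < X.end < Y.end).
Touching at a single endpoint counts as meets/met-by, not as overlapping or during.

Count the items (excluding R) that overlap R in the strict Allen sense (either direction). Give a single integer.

5

Target R = [Fri 07:00, Sun 15:00].
A [Tue 22:00, Thu 06:00] → before → no.
C [Fri 09:00, Sun 00:00] → during → no.
E [Thu 18:00, Sun 13:00] → overlaps → counts.
F [Fri 12:00, Sun 23:00] → overlapped-by → counts.
J [Thu 13:00, Sat 02:00] → overlaps → counts.
L [Sun 06:00, Sun 21:00] → overlapped-by → counts.
P [Sat 12:00, Sun 13:00] → during → no.
Q [Mon 03:00, Mon 22:00] → before → no.
S [Sun 09:00, Sun 15:00] → finishes → no.
V [Sat 22:00, Sun 00:00] → during → no.
W [Wed 14:00, Sat 13:00] → overlaps → counts.
Z [Mon 15:00, Thu 08:00] → before → no.
Total: 5.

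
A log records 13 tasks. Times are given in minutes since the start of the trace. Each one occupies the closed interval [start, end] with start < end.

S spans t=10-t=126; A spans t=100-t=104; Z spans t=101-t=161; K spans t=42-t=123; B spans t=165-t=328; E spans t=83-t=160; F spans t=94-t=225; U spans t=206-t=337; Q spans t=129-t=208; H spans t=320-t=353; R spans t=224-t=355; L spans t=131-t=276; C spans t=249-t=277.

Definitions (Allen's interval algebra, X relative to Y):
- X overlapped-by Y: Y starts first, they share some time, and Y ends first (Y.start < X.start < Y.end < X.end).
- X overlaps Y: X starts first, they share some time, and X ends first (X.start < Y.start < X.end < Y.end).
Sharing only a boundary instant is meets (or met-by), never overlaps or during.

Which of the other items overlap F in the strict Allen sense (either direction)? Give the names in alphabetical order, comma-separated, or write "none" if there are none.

B, E, K, L, R, S, U

Target F = [t=94, t=225].
A [t=100, t=104] → during → no.
B [t=165, t=328] → overlapped-by → yes.
C [t=249, t=277] → after → no.
E [t=83, t=160] → overlaps → yes.
H [t=320, t=353] → after → no.
K [t=42, t=123] → overlaps → yes.
L [t=131, t=276] → overlapped-by → yes.
Q [t=129, t=208] → during → no.
R [t=224, t=355] → overlapped-by → yes.
S [t=10, t=126] → overlaps → yes.
U [t=206, t=337] → overlapped-by → yes.
Z [t=101, t=161] → during → no.
Result: B, E, K, L, R, S, U.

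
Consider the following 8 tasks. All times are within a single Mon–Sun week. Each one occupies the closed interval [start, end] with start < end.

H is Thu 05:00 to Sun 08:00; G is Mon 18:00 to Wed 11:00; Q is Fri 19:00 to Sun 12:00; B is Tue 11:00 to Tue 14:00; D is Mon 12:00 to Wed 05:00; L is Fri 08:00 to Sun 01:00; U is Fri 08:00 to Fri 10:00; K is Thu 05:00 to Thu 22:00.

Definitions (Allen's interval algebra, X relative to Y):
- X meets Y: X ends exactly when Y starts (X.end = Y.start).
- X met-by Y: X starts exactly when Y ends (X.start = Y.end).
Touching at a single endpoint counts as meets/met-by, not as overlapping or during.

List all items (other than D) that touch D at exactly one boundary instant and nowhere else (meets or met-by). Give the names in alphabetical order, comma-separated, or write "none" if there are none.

Target D = [Mon 12:00, Wed 05:00].
B [Tue 11:00, Tue 14:00] → during → no.
G [Mon 18:00, Wed 11:00] → overlapped-by → no.
H [Thu 05:00, Sun 08:00] → after → no.
K [Thu 05:00, Thu 22:00] → after → no.
L [Fri 08:00, Sun 01:00] → after → no.
Q [Fri 19:00, Sun 12:00] → after → no.
U [Fri 08:00, Fri 10:00] → after → no.
Result: none.

none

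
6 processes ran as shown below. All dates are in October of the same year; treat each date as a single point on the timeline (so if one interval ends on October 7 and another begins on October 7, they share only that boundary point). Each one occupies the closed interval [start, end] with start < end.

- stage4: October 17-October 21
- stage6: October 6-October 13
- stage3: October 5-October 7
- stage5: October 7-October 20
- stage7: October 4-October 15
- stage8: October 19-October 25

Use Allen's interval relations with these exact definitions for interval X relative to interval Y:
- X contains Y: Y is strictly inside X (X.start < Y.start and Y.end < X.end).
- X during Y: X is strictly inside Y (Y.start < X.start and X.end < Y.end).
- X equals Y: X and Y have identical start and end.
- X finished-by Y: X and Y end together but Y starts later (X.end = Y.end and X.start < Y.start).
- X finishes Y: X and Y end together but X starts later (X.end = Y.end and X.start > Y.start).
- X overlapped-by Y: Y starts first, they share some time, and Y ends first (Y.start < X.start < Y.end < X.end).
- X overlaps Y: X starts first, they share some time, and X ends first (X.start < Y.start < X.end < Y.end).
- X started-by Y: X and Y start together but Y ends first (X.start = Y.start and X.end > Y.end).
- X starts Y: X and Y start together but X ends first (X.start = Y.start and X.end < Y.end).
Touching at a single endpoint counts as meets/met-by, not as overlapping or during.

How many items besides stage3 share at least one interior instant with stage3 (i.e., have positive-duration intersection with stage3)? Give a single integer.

Target stage3 = [October 5, October 7].
stage4 [October 17, October 21] → after → no.
stage5 [October 7, October 20] → met-by → no.
stage6 [October 6, October 13] → overlapped-by → counts.
stage7 [October 4, October 15] → contains → counts.
stage8 [October 19, October 25] → after → no.
Total: 2.

2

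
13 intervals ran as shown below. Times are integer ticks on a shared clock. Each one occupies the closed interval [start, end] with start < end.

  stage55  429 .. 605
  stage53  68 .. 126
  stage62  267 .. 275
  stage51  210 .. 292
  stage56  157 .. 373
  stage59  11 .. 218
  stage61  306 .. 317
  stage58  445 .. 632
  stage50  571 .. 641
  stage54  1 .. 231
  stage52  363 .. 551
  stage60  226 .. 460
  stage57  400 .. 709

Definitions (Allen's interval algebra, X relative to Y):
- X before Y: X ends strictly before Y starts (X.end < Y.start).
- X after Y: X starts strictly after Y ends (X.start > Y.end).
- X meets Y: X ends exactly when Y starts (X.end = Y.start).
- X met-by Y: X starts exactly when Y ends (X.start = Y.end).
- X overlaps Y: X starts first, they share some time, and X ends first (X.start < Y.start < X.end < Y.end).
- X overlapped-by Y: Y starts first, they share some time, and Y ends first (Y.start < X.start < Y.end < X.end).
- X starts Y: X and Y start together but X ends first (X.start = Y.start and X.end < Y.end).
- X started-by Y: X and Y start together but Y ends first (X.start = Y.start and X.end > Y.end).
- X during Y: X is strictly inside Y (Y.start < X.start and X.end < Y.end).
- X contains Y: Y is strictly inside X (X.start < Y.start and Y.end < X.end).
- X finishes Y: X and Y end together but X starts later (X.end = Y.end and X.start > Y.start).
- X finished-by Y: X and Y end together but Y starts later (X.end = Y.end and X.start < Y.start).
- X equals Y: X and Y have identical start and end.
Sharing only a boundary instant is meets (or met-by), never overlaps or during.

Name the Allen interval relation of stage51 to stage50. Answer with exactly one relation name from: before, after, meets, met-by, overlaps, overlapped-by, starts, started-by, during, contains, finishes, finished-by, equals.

stage51 = [210, 292]; stage50 = [571, 641].
Compare endpoints: stage51.start < stage50.start, stage51.start < stage50.end, stage51.end < stage50.start, stage51.end < stage50.end.
That pattern is 'before'.

before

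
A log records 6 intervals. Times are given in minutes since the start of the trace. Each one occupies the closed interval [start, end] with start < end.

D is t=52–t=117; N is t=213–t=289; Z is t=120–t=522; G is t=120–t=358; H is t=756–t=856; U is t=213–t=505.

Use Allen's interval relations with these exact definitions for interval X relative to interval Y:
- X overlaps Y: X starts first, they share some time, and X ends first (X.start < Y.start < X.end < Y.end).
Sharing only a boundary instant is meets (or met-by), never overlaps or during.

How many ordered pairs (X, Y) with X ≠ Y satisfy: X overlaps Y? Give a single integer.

Checking all 30 ordered pairs for relation 'overlaps'; matching pairs in alphabetical order:
(G, U): G overlaps U ✓
Count: 1.

1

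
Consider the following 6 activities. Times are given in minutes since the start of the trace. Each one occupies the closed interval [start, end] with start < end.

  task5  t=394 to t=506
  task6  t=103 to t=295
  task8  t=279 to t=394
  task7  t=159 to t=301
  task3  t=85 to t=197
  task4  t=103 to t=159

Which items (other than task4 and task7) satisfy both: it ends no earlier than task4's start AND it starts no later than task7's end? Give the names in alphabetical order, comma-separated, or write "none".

Conditions: its end is no earlier than task4's start (X.end >= t=103) AND its start is no later than task7's end (X.start <= t=301).
task3: end t=197 >= t=103? ✓; start t=85 <= t=301? ✓ → yes.
task5: end t=506 >= t=103? ✓; start t=394 <= t=301? ✗ → no.
task6: end t=295 >= t=103? ✓; start t=103 <= t=301? ✓ → yes.
task8: end t=394 >= t=103? ✓; start t=279 <= t=301? ✓ → yes.
Result: task3, task6, task8.

task3, task6, task8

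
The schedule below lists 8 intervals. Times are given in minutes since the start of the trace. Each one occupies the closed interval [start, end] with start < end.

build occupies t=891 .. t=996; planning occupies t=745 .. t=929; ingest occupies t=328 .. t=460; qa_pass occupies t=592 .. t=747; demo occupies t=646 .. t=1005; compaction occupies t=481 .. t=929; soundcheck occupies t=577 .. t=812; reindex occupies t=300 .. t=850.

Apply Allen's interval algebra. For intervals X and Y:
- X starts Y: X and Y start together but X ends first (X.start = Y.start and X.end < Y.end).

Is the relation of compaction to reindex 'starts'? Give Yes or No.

No

compaction = [t=481, t=929], reindex = [t=300, t=850].
Actual relation of compaction to reindex: overlapped-by.
Asked whether 'starts' holds → No.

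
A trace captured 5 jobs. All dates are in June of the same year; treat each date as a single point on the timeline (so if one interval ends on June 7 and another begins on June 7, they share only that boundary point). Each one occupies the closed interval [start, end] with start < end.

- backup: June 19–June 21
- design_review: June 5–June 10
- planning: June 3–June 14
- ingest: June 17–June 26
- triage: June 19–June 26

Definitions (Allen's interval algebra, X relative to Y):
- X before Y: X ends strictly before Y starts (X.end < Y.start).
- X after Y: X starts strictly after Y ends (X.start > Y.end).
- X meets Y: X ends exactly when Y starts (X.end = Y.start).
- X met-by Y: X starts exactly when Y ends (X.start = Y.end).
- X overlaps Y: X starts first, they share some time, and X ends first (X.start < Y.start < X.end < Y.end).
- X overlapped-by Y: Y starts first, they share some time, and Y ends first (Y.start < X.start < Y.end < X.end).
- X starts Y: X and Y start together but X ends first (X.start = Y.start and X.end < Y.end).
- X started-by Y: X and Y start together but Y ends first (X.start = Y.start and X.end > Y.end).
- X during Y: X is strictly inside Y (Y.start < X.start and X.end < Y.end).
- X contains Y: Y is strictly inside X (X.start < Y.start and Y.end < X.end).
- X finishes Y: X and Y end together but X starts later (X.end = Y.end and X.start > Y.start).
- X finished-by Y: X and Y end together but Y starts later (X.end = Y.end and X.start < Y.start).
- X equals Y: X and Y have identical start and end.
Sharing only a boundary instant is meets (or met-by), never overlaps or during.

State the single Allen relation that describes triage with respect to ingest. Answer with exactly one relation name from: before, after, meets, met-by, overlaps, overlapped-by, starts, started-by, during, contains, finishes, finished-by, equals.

triage = [June 19, June 26]; ingest = [June 17, June 26].
Compare endpoints: triage.start > ingest.start, triage.start < ingest.end, triage.end > ingest.start, triage.end = ingest.end.
That pattern is 'finishes'.

finishes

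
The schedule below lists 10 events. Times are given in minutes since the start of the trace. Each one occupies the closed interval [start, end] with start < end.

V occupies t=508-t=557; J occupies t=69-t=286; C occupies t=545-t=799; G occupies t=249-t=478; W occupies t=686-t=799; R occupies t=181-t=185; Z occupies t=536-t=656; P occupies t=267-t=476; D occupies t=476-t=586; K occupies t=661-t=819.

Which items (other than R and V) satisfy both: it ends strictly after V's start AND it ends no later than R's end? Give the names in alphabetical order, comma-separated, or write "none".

Conditions: its end is strictly after V's start (X.end > t=508) AND its end is no later than R's end (X.end <= t=185).
C: end t=799 > t=508? ✓; end t=799 <= t=185? ✗ → no.
D: end t=586 > t=508? ✓; end t=586 <= t=185? ✗ → no.
G: end t=478 > t=508? ✗; end t=478 <= t=185? ✗ → no.
J: end t=286 > t=508? ✗; end t=286 <= t=185? ✗ → no.
K: end t=819 > t=508? ✓; end t=819 <= t=185? ✗ → no.
P: end t=476 > t=508? ✗; end t=476 <= t=185? ✗ → no.
W: end t=799 > t=508? ✓; end t=799 <= t=185? ✗ → no.
Z: end t=656 > t=508? ✓; end t=656 <= t=185? ✗ → no.
Result: none.

none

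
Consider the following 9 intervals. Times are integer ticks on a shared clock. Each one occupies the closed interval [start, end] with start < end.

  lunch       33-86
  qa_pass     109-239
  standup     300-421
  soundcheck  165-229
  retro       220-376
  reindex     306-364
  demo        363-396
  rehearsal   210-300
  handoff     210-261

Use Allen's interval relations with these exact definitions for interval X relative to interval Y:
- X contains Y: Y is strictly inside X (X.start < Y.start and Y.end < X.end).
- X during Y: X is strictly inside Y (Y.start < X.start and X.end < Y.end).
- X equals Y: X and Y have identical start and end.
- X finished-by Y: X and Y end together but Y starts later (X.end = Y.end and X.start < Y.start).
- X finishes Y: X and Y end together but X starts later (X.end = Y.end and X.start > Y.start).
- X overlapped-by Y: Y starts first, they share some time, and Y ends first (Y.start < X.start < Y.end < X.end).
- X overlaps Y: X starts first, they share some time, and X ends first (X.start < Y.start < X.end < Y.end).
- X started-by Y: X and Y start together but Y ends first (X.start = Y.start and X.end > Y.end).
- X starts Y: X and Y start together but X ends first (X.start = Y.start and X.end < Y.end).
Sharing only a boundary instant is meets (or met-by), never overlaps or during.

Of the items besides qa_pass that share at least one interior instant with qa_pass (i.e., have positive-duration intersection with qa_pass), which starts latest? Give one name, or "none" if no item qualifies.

Target qa_pass = [109, 239].
demo [363, 396] → after → excluded.
handoff [210, 261] → overlapped-by → candidate.
lunch [33, 86] → before → excluded.
rehearsal [210, 300] → overlapped-by → candidate.
reindex [306, 364] → after → excluded.
retro [220, 376] → overlapped-by → candidate.
soundcheck [165, 229] → during → candidate.
standup [300, 421] → after → excluded.
Among candidates, latest start is 220 → retro.

retro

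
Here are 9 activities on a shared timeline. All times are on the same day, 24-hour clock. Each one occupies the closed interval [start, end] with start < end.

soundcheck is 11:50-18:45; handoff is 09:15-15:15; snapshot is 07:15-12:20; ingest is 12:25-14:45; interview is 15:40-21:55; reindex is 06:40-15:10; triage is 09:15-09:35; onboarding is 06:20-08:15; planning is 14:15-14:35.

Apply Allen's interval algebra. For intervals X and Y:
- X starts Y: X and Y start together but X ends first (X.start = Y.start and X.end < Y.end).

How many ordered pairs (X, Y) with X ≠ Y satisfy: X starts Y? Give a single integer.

1

Checking all 72 ordered pairs for relation 'starts'; matching pairs in alphabetical order:
(triage, handoff): triage starts handoff ✓
Count: 1.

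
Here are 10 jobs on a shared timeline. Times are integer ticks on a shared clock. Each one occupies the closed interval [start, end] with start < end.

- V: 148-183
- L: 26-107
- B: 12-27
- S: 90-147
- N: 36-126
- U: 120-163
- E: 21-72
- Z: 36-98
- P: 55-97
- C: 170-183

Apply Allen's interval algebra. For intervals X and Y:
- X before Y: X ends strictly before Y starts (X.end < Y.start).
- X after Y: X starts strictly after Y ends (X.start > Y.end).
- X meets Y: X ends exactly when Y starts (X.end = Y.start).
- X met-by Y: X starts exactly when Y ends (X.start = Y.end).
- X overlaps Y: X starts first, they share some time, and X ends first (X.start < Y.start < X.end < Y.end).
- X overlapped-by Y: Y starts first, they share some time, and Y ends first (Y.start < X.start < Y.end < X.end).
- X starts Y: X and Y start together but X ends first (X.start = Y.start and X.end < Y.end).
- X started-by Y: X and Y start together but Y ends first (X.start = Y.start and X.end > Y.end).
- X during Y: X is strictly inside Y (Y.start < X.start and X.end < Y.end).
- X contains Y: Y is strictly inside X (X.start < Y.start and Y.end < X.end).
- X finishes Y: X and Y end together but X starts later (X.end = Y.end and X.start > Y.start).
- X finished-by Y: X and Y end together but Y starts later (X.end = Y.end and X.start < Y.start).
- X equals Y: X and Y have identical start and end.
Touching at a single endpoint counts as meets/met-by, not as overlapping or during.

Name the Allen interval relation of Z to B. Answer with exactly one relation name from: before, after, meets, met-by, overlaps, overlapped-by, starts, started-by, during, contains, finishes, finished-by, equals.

Z = [36, 98]; B = [12, 27].
Compare endpoints: Z.start > B.start, Z.start > B.end, Z.end > B.start, Z.end > B.end.
That pattern is 'after'.

after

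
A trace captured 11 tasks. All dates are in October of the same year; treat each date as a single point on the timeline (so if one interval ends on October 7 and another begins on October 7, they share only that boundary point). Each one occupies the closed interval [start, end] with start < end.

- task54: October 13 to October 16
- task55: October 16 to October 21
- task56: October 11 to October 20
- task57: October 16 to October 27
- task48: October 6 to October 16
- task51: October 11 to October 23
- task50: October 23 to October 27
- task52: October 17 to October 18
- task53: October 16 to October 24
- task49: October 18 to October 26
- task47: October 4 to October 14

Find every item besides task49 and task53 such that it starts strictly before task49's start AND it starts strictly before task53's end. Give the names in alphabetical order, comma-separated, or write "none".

task47, task48, task51, task52, task54, task55, task56, task57

Conditions: its start is strictly before task49's start (X.start < October 18) AND its start is strictly before task53's end (X.start < October 24).
task47: start October 4 < October 18? ✓; start October 4 < October 24? ✓ → yes.
task48: start October 6 < October 18? ✓; start October 6 < October 24? ✓ → yes.
task50: start October 23 < October 18? ✗; start October 23 < October 24? ✓ → no.
task51: start October 11 < October 18? ✓; start October 11 < October 24? ✓ → yes.
task52: start October 17 < October 18? ✓; start October 17 < October 24? ✓ → yes.
task54: start October 13 < October 18? ✓; start October 13 < October 24? ✓ → yes.
task55: start October 16 < October 18? ✓; start October 16 < October 24? ✓ → yes.
task56: start October 11 < October 18? ✓; start October 11 < October 24? ✓ → yes.
task57: start October 16 < October 18? ✓; start October 16 < October 24? ✓ → yes.
Result: task47, task48, task51, task52, task54, task55, task56, task57.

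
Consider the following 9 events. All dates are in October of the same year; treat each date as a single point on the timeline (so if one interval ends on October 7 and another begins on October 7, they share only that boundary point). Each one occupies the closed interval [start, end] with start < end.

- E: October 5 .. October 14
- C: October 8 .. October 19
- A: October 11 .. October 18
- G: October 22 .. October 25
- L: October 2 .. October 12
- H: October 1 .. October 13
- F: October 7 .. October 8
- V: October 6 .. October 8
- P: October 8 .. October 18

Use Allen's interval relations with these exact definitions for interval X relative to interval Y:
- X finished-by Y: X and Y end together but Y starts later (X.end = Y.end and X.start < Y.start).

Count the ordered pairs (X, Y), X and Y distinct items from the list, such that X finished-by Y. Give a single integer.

Checking all 72 ordered pairs for relation 'finished-by'; matching pairs in alphabetical order:
(P, A): P finished-by A ✓
(V, F): V finished-by F ✓
Count: 2.

2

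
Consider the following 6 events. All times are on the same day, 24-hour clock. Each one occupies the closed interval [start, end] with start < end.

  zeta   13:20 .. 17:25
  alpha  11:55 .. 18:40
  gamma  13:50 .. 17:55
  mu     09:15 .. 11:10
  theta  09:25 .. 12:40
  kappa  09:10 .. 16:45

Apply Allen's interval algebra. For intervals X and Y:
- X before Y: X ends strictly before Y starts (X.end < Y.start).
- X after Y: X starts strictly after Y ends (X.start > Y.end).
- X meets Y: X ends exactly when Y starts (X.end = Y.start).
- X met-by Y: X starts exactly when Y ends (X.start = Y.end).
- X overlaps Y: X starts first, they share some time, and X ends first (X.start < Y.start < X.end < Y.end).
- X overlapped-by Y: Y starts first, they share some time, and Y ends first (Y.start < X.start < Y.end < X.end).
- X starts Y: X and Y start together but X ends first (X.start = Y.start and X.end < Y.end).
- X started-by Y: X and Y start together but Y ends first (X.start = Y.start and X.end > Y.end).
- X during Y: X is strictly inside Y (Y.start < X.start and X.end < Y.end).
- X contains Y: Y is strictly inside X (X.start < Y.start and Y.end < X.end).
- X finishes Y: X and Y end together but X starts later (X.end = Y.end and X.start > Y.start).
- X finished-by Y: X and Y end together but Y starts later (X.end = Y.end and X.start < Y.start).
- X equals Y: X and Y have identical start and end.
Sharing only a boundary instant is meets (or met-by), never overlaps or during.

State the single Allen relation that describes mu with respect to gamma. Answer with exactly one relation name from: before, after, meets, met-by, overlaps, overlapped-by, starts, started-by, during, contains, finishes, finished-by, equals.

before

mu = [09:15, 11:10]; gamma = [13:50, 17:55].
Compare endpoints: mu.start < gamma.start, mu.start < gamma.end, mu.end < gamma.start, mu.end < gamma.end.
That pattern is 'before'.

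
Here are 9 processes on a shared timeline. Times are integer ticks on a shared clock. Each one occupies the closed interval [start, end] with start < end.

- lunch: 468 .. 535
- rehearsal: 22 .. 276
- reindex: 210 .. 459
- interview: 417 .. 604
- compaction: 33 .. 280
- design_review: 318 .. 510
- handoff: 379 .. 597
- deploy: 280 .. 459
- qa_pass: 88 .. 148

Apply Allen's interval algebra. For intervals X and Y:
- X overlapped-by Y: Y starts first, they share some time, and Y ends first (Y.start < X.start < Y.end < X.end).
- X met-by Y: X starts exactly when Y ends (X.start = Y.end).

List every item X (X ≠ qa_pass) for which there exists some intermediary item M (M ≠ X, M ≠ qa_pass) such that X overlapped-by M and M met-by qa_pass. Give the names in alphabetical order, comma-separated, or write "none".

Target qa_pass = [88, 148].
Intermediaries M with M met-by qa_pass: none.
Union: none.

none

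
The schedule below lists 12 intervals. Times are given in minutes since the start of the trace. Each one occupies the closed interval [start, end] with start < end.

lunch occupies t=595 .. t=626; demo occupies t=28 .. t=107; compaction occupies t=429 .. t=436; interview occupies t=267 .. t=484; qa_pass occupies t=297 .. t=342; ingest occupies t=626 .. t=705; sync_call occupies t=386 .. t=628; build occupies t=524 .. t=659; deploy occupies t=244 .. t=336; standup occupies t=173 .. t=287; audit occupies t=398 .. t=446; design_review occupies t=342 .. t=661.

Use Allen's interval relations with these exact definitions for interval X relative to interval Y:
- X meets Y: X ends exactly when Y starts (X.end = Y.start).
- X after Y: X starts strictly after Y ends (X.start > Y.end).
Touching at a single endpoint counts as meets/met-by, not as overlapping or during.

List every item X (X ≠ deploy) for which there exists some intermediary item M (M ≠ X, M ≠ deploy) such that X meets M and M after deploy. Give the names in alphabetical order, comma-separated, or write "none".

lunch, qa_pass

Target deploy = [t=244, t=336].
Intermediaries M with M after deploy: audit, build, compaction, design_review, ingest, lunch, sync_call.
Via audit — items with X meets audit: none.
Via build — items with X meets build: none.
Via compaction — items with X meets compaction: none.
Via design_review — items with X meets design_review: qa_pass.
Via ingest — items with X meets ingest: lunch.
Via lunch — items with X meets lunch: none.
Via sync_call — items with X meets sync_call: none.
Union: lunch, qa_pass.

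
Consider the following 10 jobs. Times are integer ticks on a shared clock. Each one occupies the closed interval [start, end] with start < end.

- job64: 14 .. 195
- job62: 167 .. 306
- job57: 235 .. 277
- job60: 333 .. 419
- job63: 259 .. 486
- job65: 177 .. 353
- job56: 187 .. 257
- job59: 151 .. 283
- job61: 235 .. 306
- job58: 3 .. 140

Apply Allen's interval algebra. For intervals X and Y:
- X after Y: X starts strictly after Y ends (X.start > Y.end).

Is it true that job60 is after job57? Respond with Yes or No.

Yes

job60 = [333, 419], job57 = [235, 277].
Actual relation of job60 to job57: after.
Asked whether 'after' holds → Yes.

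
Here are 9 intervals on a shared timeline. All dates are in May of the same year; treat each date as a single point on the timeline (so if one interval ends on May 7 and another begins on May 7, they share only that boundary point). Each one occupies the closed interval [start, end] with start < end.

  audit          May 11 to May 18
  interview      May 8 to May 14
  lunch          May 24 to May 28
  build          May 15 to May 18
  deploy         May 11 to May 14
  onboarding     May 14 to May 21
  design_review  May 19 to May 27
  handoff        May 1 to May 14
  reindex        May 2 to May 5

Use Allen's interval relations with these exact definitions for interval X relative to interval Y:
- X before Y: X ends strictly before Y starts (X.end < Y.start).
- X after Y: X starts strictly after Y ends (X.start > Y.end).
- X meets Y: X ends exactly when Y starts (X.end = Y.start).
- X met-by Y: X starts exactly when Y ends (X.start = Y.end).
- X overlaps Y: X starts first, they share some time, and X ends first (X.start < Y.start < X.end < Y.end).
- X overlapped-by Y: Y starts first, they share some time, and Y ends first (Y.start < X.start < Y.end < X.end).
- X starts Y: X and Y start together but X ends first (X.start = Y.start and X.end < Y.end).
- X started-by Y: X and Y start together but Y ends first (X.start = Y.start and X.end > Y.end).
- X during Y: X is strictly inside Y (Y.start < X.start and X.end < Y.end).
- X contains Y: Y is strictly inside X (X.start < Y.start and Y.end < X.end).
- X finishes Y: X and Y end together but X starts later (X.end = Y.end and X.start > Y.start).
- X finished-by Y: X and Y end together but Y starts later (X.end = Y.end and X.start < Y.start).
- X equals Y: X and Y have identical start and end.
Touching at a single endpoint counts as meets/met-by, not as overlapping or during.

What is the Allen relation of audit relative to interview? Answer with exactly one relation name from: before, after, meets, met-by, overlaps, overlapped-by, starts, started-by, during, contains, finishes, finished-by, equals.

audit = [May 11, May 18]; interview = [May 8, May 14].
Compare endpoints: audit.start > interview.start, audit.start < interview.end, audit.end > interview.start, audit.end > interview.end.
That pattern is 'overlapped-by'.

overlapped-by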